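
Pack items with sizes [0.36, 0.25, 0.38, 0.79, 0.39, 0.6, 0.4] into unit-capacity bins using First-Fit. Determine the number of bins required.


Place items sequentially using First-Fit:
  Item 0.36 -> new Bin 1
  Item 0.25 -> Bin 1 (now 0.61)
  Item 0.38 -> Bin 1 (now 0.99)
  Item 0.79 -> new Bin 2
  Item 0.39 -> new Bin 3
  Item 0.6 -> Bin 3 (now 0.99)
  Item 0.4 -> new Bin 4
Total bins used = 4

4


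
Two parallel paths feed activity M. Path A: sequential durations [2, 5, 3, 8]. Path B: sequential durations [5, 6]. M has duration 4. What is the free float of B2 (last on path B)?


ES(B2) = sum of predecessors on chain B = 5
EF(B2) = ES + duration = 5 + 6 = 11
Successor of B2 is M. ES(M) = max(sum(A), sum(B)) = max(18, 11) = 18
Free float = ES(successor) - EF(current) = 18 - 11 = 7

7


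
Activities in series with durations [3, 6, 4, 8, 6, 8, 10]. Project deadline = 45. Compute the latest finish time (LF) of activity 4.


LF(activity 4) = deadline - sum of successor durations
Successors: activities 5 through 7 with durations [6, 8, 10]
Sum of successor durations = 24
LF = 45 - 24 = 21

21


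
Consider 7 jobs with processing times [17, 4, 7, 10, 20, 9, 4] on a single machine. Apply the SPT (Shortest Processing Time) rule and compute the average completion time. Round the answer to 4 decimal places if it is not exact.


Sort jobs by processing time (SPT order): [4, 4, 7, 9, 10, 17, 20]
Compute completion times sequentially:
  Job 1: processing = 4, completes at 4
  Job 2: processing = 4, completes at 8
  Job 3: processing = 7, completes at 15
  Job 4: processing = 9, completes at 24
  Job 5: processing = 10, completes at 34
  Job 6: processing = 17, completes at 51
  Job 7: processing = 20, completes at 71
Sum of completion times = 207
Average completion time = 207/7 = 29.5714

29.5714


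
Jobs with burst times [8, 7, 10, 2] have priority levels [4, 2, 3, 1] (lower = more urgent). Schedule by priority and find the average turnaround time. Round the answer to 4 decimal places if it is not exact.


Sort by priority (ascending = highest first):
Order: [(1, 2), (2, 7), (3, 10), (4, 8)]
Completion times:
  Priority 1, burst=2, C=2
  Priority 2, burst=7, C=9
  Priority 3, burst=10, C=19
  Priority 4, burst=8, C=27
Average turnaround = 57/4 = 14.25

14.25


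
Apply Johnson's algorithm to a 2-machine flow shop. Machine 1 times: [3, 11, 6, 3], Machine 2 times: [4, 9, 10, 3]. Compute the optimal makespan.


Apply Johnson's rule:
  Group 1 (a <= b): [(1, 3, 4), (4, 3, 3), (3, 6, 10)]
  Group 2 (a > b): [(2, 11, 9)]
Optimal job order: [1, 4, 3, 2]
Schedule:
  Job 1: M1 done at 3, M2 done at 7
  Job 4: M1 done at 6, M2 done at 10
  Job 3: M1 done at 12, M2 done at 22
  Job 2: M1 done at 23, M2 done at 32
Makespan = 32

32


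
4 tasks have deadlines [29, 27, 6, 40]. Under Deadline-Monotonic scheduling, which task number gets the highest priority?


Sort tasks by relative deadline (ascending):
  Task 3: deadline = 6
  Task 2: deadline = 27
  Task 1: deadline = 29
  Task 4: deadline = 40
Priority order (highest first): [3, 2, 1, 4]
Highest priority task = 3

3


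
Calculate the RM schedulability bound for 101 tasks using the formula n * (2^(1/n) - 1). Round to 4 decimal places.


Compute 2^(1/101) = 1.0068864466
Subtract 1: 1.0068864466 - 1 = 0.0068864466
Multiply by n: 101 * 0.0068864466 = 0.6955311066
Round to 4 dp: 0.6955

0.6955


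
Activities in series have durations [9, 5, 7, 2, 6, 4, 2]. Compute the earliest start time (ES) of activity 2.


Activity 2 starts after activities 1 through 1 complete.
Predecessor durations: [9]
ES = 9 = 9

9


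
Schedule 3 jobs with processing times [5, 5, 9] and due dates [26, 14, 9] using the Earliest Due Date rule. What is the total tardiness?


Sort by due date (EDD order): [(9, 9), (5, 14), (5, 26)]
Compute completion times and tardiness:
  Job 1: p=9, d=9, C=9, tardiness=max(0,9-9)=0
  Job 2: p=5, d=14, C=14, tardiness=max(0,14-14)=0
  Job 3: p=5, d=26, C=19, tardiness=max(0,19-26)=0
Total tardiness = 0

0


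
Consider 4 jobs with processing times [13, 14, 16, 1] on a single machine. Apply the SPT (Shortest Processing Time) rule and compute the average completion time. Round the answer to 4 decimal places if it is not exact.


Sort jobs by processing time (SPT order): [1, 13, 14, 16]
Compute completion times sequentially:
  Job 1: processing = 1, completes at 1
  Job 2: processing = 13, completes at 14
  Job 3: processing = 14, completes at 28
  Job 4: processing = 16, completes at 44
Sum of completion times = 87
Average completion time = 87/4 = 21.75

21.75


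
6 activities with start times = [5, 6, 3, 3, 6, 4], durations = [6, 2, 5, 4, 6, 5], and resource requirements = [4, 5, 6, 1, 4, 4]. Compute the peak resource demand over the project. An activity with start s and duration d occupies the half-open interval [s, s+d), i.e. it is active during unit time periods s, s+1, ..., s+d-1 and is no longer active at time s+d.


Each activity i is active on [start_i, start_i + duration_i).
Compute total resource usage per time slot:
  t=0: active resources = [], total = 0
  t=1: active resources = [], total = 0
  t=2: active resources = [], total = 0
  t=3: active resources = [6, 1], total = 7
  t=4: active resources = [6, 1, 4], total = 11
  t=5: active resources = [4, 6, 1, 4], total = 15
  t=6: active resources = [4, 5, 6, 1, 4, 4], total = 24
  t=7: active resources = [4, 5, 6, 4, 4], total = 23
  t=8: active resources = [4, 4, 4], total = 12
  t=9: active resources = [4, 4], total = 8
  t=10: active resources = [4, 4], total = 8
  t=11: active resources = [4], total = 4
Peak resource demand = 24

24


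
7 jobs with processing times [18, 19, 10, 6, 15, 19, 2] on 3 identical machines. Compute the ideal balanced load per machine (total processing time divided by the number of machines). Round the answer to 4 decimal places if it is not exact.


Total processing time = 18 + 19 + 10 + 6 + 15 + 19 + 2 = 89
Number of machines = 3
Ideal balanced load = 89 / 3 = 29.6667

29.6667


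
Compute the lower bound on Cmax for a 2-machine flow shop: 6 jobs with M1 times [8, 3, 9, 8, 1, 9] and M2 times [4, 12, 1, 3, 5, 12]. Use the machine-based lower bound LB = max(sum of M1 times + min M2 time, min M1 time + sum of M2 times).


LB1 = sum(M1 times) + min(M2 times) = 38 + 1 = 39
LB2 = min(M1 times) + sum(M2 times) = 1 + 37 = 38
Lower bound = max(LB1, LB2) = max(39, 38) = 39

39


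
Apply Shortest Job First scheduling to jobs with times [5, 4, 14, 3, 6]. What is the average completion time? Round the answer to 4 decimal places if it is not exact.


SJF order (ascending): [3, 4, 5, 6, 14]
Completion times:
  Job 1: burst=3, C=3
  Job 2: burst=4, C=7
  Job 3: burst=5, C=12
  Job 4: burst=6, C=18
  Job 5: burst=14, C=32
Average completion = 72/5 = 14.4

14.4


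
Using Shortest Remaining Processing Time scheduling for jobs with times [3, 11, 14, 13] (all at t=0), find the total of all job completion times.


Since all jobs arrive at t=0, SRPT equals SPT ordering.
SPT order: [3, 11, 13, 14]
Completion times:
  Job 1: p=3, C=3
  Job 2: p=11, C=14
  Job 3: p=13, C=27
  Job 4: p=14, C=41
Total completion time = 3 + 14 + 27 + 41 = 85

85


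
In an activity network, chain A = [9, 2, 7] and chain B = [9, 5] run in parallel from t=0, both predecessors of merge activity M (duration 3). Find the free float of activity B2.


ES(B2) = sum of predecessors on chain B = 9
EF(B2) = ES + duration = 9 + 5 = 14
Successor of B2 is M. ES(M) = max(sum(A), sum(B)) = max(18, 14) = 18
Free float = ES(successor) - EF(current) = 18 - 14 = 4

4


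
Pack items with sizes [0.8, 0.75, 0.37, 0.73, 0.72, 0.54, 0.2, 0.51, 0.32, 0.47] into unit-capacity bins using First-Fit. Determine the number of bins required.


Place items sequentially using First-Fit:
  Item 0.8 -> new Bin 1
  Item 0.75 -> new Bin 2
  Item 0.37 -> new Bin 3
  Item 0.73 -> new Bin 4
  Item 0.72 -> new Bin 5
  Item 0.54 -> Bin 3 (now 0.91)
  Item 0.2 -> Bin 1 (now 1.0)
  Item 0.51 -> new Bin 6
  Item 0.32 -> Bin 6 (now 0.83)
  Item 0.47 -> new Bin 7
Total bins used = 7

7


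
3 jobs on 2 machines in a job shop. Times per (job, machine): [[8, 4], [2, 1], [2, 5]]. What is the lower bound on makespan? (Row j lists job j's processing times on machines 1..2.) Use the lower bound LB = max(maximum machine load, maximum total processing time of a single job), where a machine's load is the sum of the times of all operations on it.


Machine loads:
  Machine 1: 8 + 2 + 2 = 12
  Machine 2: 4 + 1 + 5 = 10
Max machine load = 12
Job totals:
  Job 1: 12
  Job 2: 3
  Job 3: 7
Max job total = 12
Lower bound = max(12, 12) = 12

12


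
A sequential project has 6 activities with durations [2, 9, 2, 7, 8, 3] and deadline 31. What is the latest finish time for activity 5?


LF(activity 5) = deadline - sum of successor durations
Successors: activities 6 through 6 with durations [3]
Sum of successor durations = 3
LF = 31 - 3 = 28

28


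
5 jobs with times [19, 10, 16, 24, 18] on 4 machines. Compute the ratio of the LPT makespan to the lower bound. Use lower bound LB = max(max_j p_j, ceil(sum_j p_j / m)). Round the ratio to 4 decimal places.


LPT order: [24, 19, 18, 16, 10]
Machine loads after assignment: [24, 19, 18, 26]
LPT makespan = 26
Lower bound = max(max_job, ceil(total/4)) = max(24, 22) = 24
Ratio = 26 / 24 = 1.0833

1.0833


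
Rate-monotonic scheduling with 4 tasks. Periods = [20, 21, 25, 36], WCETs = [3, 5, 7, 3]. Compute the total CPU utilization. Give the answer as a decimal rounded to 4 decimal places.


Compute individual utilizations (exact fractions):
  Task 1: C/T = 3/20 (approx. 0.15)
  Task 2: C/T = 5/21 (approx. 0.2381)
  Task 3: C/T = 7/25 (approx. 0.28)
  Task 4: C/T = 3/36 = 1/12 (approx. 0.0833)
Total utilization U = 3/20 + 5/21 + 7/25 + 1/12 = 263/350
Rounded to 4 decimal places: U = 0.7514
RM (Liu & Layland) bound for 4 tasks = 0.756828; compare with U = 263/350 (approx. 0.751429)
U <= bound, so schedulable by RM sufficient condition.

0.7514


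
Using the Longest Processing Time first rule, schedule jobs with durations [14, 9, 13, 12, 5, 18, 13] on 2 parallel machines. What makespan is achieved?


Sort jobs in decreasing order (LPT): [18, 14, 13, 13, 12, 9, 5]
Assign each job to the least loaded machine:
  Machine 1: jobs [18, 13, 9], load = 40
  Machine 2: jobs [14, 13, 12, 5], load = 44
Makespan = max load = 44

44


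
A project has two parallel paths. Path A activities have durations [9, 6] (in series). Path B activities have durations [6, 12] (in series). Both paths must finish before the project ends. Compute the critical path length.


Path A total = 9 + 6 = 15
Path B total = 6 + 12 = 18
Critical path = longest path = max(15, 18) = 18

18


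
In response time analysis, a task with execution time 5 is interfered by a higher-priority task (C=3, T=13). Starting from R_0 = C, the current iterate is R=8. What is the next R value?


R_next = C + ceil(R_prev / T_hp) * C_hp
ceil(8 / 13) = ceil(0.6154) = 1
Interference = 1 * 3 = 3
R_next = 5 + 3 = 8
R_next = R_prev, so the iteration has converged (response time = 8).

8


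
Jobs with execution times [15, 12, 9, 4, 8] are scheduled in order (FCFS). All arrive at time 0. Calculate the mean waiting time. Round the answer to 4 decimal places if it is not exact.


FCFS order (as given): [15, 12, 9, 4, 8]
Waiting times:
  Job 1: wait = 0
  Job 2: wait = 15
  Job 3: wait = 27
  Job 4: wait = 36
  Job 5: wait = 40
Sum of waiting times = 118
Average waiting time = 118/5 = 23.6

23.6


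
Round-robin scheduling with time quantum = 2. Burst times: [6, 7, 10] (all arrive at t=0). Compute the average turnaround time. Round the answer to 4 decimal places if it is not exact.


Time quantum = 2
Execution trace:
  J1 runs 2 units, time = 2
  J2 runs 2 units, time = 4
  J3 runs 2 units, time = 6
  J1 runs 2 units, time = 8
  J2 runs 2 units, time = 10
  J3 runs 2 units, time = 12
  J1 runs 2 units, time = 14
  J2 runs 2 units, time = 16
  J3 runs 2 units, time = 18
  J2 runs 1 units, time = 19
  J3 runs 2 units, time = 21
  J3 runs 2 units, time = 23
Finish times: [14, 19, 23]
Average turnaround = 56/3 = 18.6667

18.6667


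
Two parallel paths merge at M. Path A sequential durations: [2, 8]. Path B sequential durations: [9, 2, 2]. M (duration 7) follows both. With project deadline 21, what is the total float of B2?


Forward pass: ES(B2) = sum of predecessors on chain B = 9
EF = ES + duration = 9 + 2 = 11
Backward pass: LF(M) = deadline = 21; LS(M) = 21 - 7 = 14
LF(B2) = LS(M) - sum(successors on chain B) = 14 - 2 = 12
LS = LF - duration = 12 - 2 = 10
Total float = LS - ES = 10 - 9 = 1

1


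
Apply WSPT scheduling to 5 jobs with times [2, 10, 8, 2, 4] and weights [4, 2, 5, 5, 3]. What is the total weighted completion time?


Compute p/w ratios and sort ascending (WSPT): [(2, 5), (2, 4), (4, 3), (8, 5), (10, 2)]
Compute weighted completion times:
  Job (p=2,w=5): C=2, w*C=5*2=10
  Job (p=2,w=4): C=4, w*C=4*4=16
  Job (p=4,w=3): C=8, w*C=3*8=24
  Job (p=8,w=5): C=16, w*C=5*16=80
  Job (p=10,w=2): C=26, w*C=2*26=52
Total weighted completion time = 182

182


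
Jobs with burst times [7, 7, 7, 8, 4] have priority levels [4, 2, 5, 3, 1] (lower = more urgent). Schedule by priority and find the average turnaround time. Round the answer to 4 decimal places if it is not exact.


Sort by priority (ascending = highest first):
Order: [(1, 4), (2, 7), (3, 8), (4, 7), (5, 7)]
Completion times:
  Priority 1, burst=4, C=4
  Priority 2, burst=7, C=11
  Priority 3, burst=8, C=19
  Priority 4, burst=7, C=26
  Priority 5, burst=7, C=33
Average turnaround = 93/5 = 18.6

18.6


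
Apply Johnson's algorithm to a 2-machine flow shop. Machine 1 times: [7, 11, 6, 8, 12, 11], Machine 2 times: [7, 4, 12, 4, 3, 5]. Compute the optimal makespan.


Apply Johnson's rule:
  Group 1 (a <= b): [(3, 6, 12), (1, 7, 7)]
  Group 2 (a > b): [(6, 11, 5), (2, 11, 4), (4, 8, 4), (5, 12, 3)]
Optimal job order: [3, 1, 6, 2, 4, 5]
Schedule:
  Job 3: M1 done at 6, M2 done at 18
  Job 1: M1 done at 13, M2 done at 25
  Job 6: M1 done at 24, M2 done at 30
  Job 2: M1 done at 35, M2 done at 39
  Job 4: M1 done at 43, M2 done at 47
  Job 5: M1 done at 55, M2 done at 58
Makespan = 58

58


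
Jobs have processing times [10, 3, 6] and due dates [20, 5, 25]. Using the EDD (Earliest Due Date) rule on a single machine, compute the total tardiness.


Sort by due date (EDD order): [(3, 5), (10, 20), (6, 25)]
Compute completion times and tardiness:
  Job 1: p=3, d=5, C=3, tardiness=max(0,3-5)=0
  Job 2: p=10, d=20, C=13, tardiness=max(0,13-20)=0
  Job 3: p=6, d=25, C=19, tardiness=max(0,19-25)=0
Total tardiness = 0

0


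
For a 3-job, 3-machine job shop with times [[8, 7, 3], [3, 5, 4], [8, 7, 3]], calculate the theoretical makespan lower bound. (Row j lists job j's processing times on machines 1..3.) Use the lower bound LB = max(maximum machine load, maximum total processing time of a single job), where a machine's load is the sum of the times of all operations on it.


Machine loads:
  Machine 1: 8 + 3 + 8 = 19
  Machine 2: 7 + 5 + 7 = 19
  Machine 3: 3 + 4 + 3 = 10
Max machine load = 19
Job totals:
  Job 1: 18
  Job 2: 12
  Job 3: 18
Max job total = 18
Lower bound = max(19, 18) = 19

19


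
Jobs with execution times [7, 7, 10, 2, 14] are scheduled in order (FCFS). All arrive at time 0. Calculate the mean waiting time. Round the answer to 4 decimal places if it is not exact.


FCFS order (as given): [7, 7, 10, 2, 14]
Waiting times:
  Job 1: wait = 0
  Job 2: wait = 7
  Job 3: wait = 14
  Job 4: wait = 24
  Job 5: wait = 26
Sum of waiting times = 71
Average waiting time = 71/5 = 14.2

14.2


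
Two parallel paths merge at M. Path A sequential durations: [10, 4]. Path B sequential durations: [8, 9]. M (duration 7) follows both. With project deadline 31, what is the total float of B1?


Forward pass: ES(B1) = sum of predecessors on chain B = 0
EF = ES + duration = 0 + 8 = 8
Backward pass: LF(M) = deadline = 31; LS(M) = 31 - 7 = 24
LF(B1) = LS(M) - sum(successors on chain B) = 24 - 9 = 15
LS = LF - duration = 15 - 8 = 7
Total float = LS - ES = 7 - 0 = 7

7


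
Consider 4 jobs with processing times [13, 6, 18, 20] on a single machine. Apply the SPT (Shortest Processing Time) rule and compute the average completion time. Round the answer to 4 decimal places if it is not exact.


Sort jobs by processing time (SPT order): [6, 13, 18, 20]
Compute completion times sequentially:
  Job 1: processing = 6, completes at 6
  Job 2: processing = 13, completes at 19
  Job 3: processing = 18, completes at 37
  Job 4: processing = 20, completes at 57
Sum of completion times = 119
Average completion time = 119/4 = 29.75

29.75


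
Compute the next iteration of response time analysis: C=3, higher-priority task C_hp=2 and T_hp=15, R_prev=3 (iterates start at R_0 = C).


R_next = C + ceil(R_prev / T_hp) * C_hp
ceil(3 / 15) = ceil(0.2) = 1
Interference = 1 * 2 = 2
R_next = 3 + 2 = 5

5


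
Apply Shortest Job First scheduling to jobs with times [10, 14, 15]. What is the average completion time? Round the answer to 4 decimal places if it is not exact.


SJF order (ascending): [10, 14, 15]
Completion times:
  Job 1: burst=10, C=10
  Job 2: burst=14, C=24
  Job 3: burst=15, C=39
Average completion = 73/3 = 24.3333

24.3333


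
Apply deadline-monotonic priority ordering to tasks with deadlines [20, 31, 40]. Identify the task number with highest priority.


Sort tasks by relative deadline (ascending):
  Task 1: deadline = 20
  Task 2: deadline = 31
  Task 3: deadline = 40
Priority order (highest first): [1, 2, 3]
Highest priority task = 1

1


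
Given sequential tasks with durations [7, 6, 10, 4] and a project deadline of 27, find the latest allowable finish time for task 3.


LF(activity 3) = deadline - sum of successor durations
Successors: activities 4 through 4 with durations [4]
Sum of successor durations = 4
LF = 27 - 4 = 23

23


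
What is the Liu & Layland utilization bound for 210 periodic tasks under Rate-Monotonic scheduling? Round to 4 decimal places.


Compute 2^(1/210) = 1.0033061542
Subtract 1: 1.0033061542 - 1 = 0.0033061542
Multiply by n: 210 * 0.0033061542 = 0.6942923820
Round to 4 dp: 0.6943

0.6943


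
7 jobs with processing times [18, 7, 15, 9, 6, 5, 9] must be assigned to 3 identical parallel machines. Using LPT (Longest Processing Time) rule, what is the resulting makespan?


Sort jobs in decreasing order (LPT): [18, 15, 9, 9, 7, 6, 5]
Assign each job to the least loaded machine:
  Machine 1: jobs [18, 6], load = 24
  Machine 2: jobs [15, 7], load = 22
  Machine 3: jobs [9, 9, 5], load = 23
Makespan = max load = 24

24


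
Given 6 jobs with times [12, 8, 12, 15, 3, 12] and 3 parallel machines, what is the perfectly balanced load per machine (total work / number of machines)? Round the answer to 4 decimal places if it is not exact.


Total processing time = 12 + 8 + 12 + 15 + 3 + 12 = 62
Number of machines = 3
Ideal balanced load = 62 / 3 = 20.6667

20.6667


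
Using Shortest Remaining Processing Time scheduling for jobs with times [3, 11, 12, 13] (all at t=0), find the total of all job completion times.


Since all jobs arrive at t=0, SRPT equals SPT ordering.
SPT order: [3, 11, 12, 13]
Completion times:
  Job 1: p=3, C=3
  Job 2: p=11, C=14
  Job 3: p=12, C=26
  Job 4: p=13, C=39
Total completion time = 3 + 14 + 26 + 39 = 82

82


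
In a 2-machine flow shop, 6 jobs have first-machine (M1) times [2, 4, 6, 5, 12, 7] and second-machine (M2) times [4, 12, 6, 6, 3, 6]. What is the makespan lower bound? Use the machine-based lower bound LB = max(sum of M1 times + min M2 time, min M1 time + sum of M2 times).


LB1 = sum(M1 times) + min(M2 times) = 36 + 3 = 39
LB2 = min(M1 times) + sum(M2 times) = 2 + 37 = 39
Lower bound = max(LB1, LB2) = max(39, 39) = 39

39


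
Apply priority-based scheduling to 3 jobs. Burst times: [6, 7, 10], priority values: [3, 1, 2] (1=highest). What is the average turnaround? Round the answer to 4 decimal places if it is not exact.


Sort by priority (ascending = highest first):
Order: [(1, 7), (2, 10), (3, 6)]
Completion times:
  Priority 1, burst=7, C=7
  Priority 2, burst=10, C=17
  Priority 3, burst=6, C=23
Average turnaround = 47/3 = 15.6667

15.6667


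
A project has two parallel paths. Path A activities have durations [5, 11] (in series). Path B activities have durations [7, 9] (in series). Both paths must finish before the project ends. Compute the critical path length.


Path A total = 5 + 11 = 16
Path B total = 7 + 9 = 16
Critical path = longest path = max(16, 16) = 16

16


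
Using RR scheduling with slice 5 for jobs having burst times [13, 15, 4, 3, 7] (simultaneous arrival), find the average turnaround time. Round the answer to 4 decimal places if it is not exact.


Time quantum = 5
Execution trace:
  J1 runs 5 units, time = 5
  J2 runs 5 units, time = 10
  J3 runs 4 units, time = 14
  J4 runs 3 units, time = 17
  J5 runs 5 units, time = 22
  J1 runs 5 units, time = 27
  J2 runs 5 units, time = 32
  J5 runs 2 units, time = 34
  J1 runs 3 units, time = 37
  J2 runs 5 units, time = 42
Finish times: [37, 42, 14, 17, 34]
Average turnaround = 144/5 = 28.8

28.8


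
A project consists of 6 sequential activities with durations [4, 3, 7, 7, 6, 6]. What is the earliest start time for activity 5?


Activity 5 starts after activities 1 through 4 complete.
Predecessor durations: [4, 3, 7, 7]
ES = 4 + 3 + 7 + 7 = 21

21


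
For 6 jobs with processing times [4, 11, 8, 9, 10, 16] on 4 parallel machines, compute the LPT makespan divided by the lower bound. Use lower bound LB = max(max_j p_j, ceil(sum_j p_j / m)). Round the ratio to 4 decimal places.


LPT order: [16, 11, 10, 9, 8, 4]
Machine loads after assignment: [16, 11, 14, 17]
LPT makespan = 17
Lower bound = max(max_job, ceil(total/4)) = max(16, 15) = 16
Ratio = 17 / 16 = 1.0625

1.0625


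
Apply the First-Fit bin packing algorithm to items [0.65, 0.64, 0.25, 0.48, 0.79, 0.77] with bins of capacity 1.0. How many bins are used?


Place items sequentially using First-Fit:
  Item 0.65 -> new Bin 1
  Item 0.64 -> new Bin 2
  Item 0.25 -> Bin 1 (now 0.9)
  Item 0.48 -> new Bin 3
  Item 0.79 -> new Bin 4
  Item 0.77 -> new Bin 5
Total bins used = 5

5


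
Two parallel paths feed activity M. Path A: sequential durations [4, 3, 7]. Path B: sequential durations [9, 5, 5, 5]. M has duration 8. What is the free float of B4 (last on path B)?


ES(B4) = sum of predecessors on chain B = 19
EF(B4) = ES + duration = 19 + 5 = 24
Successor of B4 is M. ES(M) = max(sum(A), sum(B)) = max(14, 24) = 24
Free float = ES(successor) - EF(current) = 24 - 24 = 0

0


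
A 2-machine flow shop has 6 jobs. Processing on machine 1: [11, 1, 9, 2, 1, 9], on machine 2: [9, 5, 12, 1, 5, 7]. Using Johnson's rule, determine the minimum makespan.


Apply Johnson's rule:
  Group 1 (a <= b): [(2, 1, 5), (5, 1, 5), (3, 9, 12)]
  Group 2 (a > b): [(1, 11, 9), (6, 9, 7), (4, 2, 1)]
Optimal job order: [2, 5, 3, 1, 6, 4]
Schedule:
  Job 2: M1 done at 1, M2 done at 6
  Job 5: M1 done at 2, M2 done at 11
  Job 3: M1 done at 11, M2 done at 23
  Job 1: M1 done at 22, M2 done at 32
  Job 6: M1 done at 31, M2 done at 39
  Job 4: M1 done at 33, M2 done at 40
Makespan = 40

40


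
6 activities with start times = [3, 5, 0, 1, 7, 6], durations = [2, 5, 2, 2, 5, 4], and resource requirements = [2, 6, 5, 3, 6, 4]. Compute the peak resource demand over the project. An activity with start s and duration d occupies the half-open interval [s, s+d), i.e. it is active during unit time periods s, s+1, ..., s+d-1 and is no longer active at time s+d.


Each activity i is active on [start_i, start_i + duration_i).
Compute total resource usage per time slot:
  t=0: active resources = [5], total = 5
  t=1: active resources = [5, 3], total = 8
  t=2: active resources = [3], total = 3
  t=3: active resources = [2], total = 2
  t=4: active resources = [2], total = 2
  t=5: active resources = [6], total = 6
  t=6: active resources = [6, 4], total = 10
  t=7: active resources = [6, 6, 4], total = 16
  t=8: active resources = [6, 6, 4], total = 16
  t=9: active resources = [6, 6, 4], total = 16
  t=10: active resources = [6], total = 6
  t=11: active resources = [6], total = 6
Peak resource demand = 16

16


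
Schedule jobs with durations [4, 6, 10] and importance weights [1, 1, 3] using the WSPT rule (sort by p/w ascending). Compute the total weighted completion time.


Compute p/w ratios and sort ascending (WSPT): [(10, 3), (4, 1), (6, 1)]
Compute weighted completion times:
  Job (p=10,w=3): C=10, w*C=3*10=30
  Job (p=4,w=1): C=14, w*C=1*14=14
  Job (p=6,w=1): C=20, w*C=1*20=20
Total weighted completion time = 64

64


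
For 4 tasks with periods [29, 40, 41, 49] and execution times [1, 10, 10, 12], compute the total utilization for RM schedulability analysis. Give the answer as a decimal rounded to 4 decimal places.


Compute individual utilizations (exact fractions):
  Task 1: C/T = 1/29 (approx. 0.0345)
  Task 2: C/T = 10/40 = 1/4 (approx. 0.25)
  Task 3: C/T = 10/41 (approx. 0.2439)
  Task 4: C/T = 12/49 (approx. 0.2449)
Total utilization U = 1/29 + 1/4 + 10/41 + 12/49 = 180209/233044
Rounded to 4 decimal places: U = 0.7733
RM (Liu & Layland) bound for 4 tasks = 0.756828; compare with U = 180209/233044 (approx. 0.773283)
bound < U <= 1, so the RM sufficient condition is not met (inconclusive; an exact test such as response-time analysis is needed).

0.7733


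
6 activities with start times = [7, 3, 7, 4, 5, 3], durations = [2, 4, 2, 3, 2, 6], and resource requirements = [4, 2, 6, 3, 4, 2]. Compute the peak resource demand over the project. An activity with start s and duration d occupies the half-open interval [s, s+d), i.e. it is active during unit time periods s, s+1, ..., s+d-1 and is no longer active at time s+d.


Each activity i is active on [start_i, start_i + duration_i).
Compute total resource usage per time slot:
  t=0: active resources = [], total = 0
  t=1: active resources = [], total = 0
  t=2: active resources = [], total = 0
  t=3: active resources = [2, 2], total = 4
  t=4: active resources = [2, 3, 2], total = 7
  t=5: active resources = [2, 3, 4, 2], total = 11
  t=6: active resources = [2, 3, 4, 2], total = 11
  t=7: active resources = [4, 6, 2], total = 12
  t=8: active resources = [4, 6, 2], total = 12
Peak resource demand = 12

12


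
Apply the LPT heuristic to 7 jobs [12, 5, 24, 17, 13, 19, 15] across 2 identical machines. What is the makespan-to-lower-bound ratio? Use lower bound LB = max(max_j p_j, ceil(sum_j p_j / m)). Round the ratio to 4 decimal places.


LPT order: [24, 19, 17, 15, 13, 12, 5]
Machine loads after assignment: [51, 54]
LPT makespan = 54
Lower bound = max(max_job, ceil(total/2)) = max(24, 53) = 53
Ratio = 54 / 53 = 1.0189

1.0189


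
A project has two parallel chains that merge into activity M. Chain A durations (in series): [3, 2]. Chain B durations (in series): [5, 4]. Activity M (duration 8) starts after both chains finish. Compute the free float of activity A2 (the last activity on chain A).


ES(A2) = sum of predecessors on chain A = 3
EF(A2) = ES + duration = 3 + 2 = 5
Successor of A2 is M. ES(M) = max(sum(A), sum(B)) = max(5, 9) = 9
Free float = ES(successor) - EF(current) = 9 - 5 = 4

4


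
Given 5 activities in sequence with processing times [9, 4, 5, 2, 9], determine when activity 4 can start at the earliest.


Activity 4 starts after activities 1 through 3 complete.
Predecessor durations: [9, 4, 5]
ES = 9 + 4 + 5 = 18

18


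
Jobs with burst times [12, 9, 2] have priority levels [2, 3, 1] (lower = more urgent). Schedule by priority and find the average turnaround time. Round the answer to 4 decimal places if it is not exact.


Sort by priority (ascending = highest first):
Order: [(1, 2), (2, 12), (3, 9)]
Completion times:
  Priority 1, burst=2, C=2
  Priority 2, burst=12, C=14
  Priority 3, burst=9, C=23
Average turnaround = 39/3 = 13.0

13.0


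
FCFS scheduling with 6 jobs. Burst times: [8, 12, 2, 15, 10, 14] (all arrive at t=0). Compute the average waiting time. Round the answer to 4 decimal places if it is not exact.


FCFS order (as given): [8, 12, 2, 15, 10, 14]
Waiting times:
  Job 1: wait = 0
  Job 2: wait = 8
  Job 3: wait = 20
  Job 4: wait = 22
  Job 5: wait = 37
  Job 6: wait = 47
Sum of waiting times = 134
Average waiting time = 134/6 = 22.3333

22.3333


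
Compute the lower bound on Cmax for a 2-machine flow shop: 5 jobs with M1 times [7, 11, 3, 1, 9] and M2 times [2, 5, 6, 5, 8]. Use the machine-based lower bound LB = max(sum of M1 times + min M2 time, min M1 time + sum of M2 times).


LB1 = sum(M1 times) + min(M2 times) = 31 + 2 = 33
LB2 = min(M1 times) + sum(M2 times) = 1 + 26 = 27
Lower bound = max(LB1, LB2) = max(33, 27) = 33

33


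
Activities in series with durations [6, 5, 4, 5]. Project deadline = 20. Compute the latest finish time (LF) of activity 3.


LF(activity 3) = deadline - sum of successor durations
Successors: activities 4 through 4 with durations [5]
Sum of successor durations = 5
LF = 20 - 5 = 15

15


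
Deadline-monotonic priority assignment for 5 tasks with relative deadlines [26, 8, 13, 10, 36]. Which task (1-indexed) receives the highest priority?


Sort tasks by relative deadline (ascending):
  Task 2: deadline = 8
  Task 4: deadline = 10
  Task 3: deadline = 13
  Task 1: deadline = 26
  Task 5: deadline = 36
Priority order (highest first): [2, 4, 3, 1, 5]
Highest priority task = 2

2


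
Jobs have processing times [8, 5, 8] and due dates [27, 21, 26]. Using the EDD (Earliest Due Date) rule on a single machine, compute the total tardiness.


Sort by due date (EDD order): [(5, 21), (8, 26), (8, 27)]
Compute completion times and tardiness:
  Job 1: p=5, d=21, C=5, tardiness=max(0,5-21)=0
  Job 2: p=8, d=26, C=13, tardiness=max(0,13-26)=0
  Job 3: p=8, d=27, C=21, tardiness=max(0,21-27)=0
Total tardiness = 0

0


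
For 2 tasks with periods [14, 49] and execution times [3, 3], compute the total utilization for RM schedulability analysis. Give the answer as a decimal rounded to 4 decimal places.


Compute individual utilizations (exact fractions):
  Task 1: C/T = 3/14 (approx. 0.2143)
  Task 2: C/T = 3/49 (approx. 0.0612)
Total utilization U = 3/14 + 3/49 = 27/98
Rounded to 4 decimal places: U = 0.2755
RM (Liu & Layland) bound for 2 tasks = 0.828427; compare with U = 27/98 (approx. 0.275510)
U <= bound, so schedulable by RM sufficient condition.

0.2755


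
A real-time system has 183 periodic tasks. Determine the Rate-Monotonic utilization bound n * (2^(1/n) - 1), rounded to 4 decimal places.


Compute 2^(1/183) = 1.0037948719
Subtract 1: 1.0037948719 - 1 = 0.0037948719
Multiply by n: 183 * 0.0037948719 = 0.6944615577
Round to 4 dp: 0.6945

0.6945


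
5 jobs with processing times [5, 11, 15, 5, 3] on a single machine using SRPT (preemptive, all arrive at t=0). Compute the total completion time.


Since all jobs arrive at t=0, SRPT equals SPT ordering.
SPT order: [3, 5, 5, 11, 15]
Completion times:
  Job 1: p=3, C=3
  Job 2: p=5, C=8
  Job 3: p=5, C=13
  Job 4: p=11, C=24
  Job 5: p=15, C=39
Total completion time = 3 + 8 + 13 + 24 + 39 = 87

87


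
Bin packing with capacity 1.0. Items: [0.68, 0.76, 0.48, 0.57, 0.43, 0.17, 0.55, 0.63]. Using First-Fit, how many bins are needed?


Place items sequentially using First-Fit:
  Item 0.68 -> new Bin 1
  Item 0.76 -> new Bin 2
  Item 0.48 -> new Bin 3
  Item 0.57 -> new Bin 4
  Item 0.43 -> Bin 3 (now 0.91)
  Item 0.17 -> Bin 1 (now 0.85)
  Item 0.55 -> new Bin 5
  Item 0.63 -> new Bin 6
Total bins used = 6

6


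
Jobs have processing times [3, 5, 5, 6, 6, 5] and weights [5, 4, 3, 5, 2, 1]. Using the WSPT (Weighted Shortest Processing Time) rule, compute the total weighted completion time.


Compute p/w ratios and sort ascending (WSPT): [(3, 5), (6, 5), (5, 4), (5, 3), (6, 2), (5, 1)]
Compute weighted completion times:
  Job (p=3,w=5): C=3, w*C=5*3=15
  Job (p=6,w=5): C=9, w*C=5*9=45
  Job (p=5,w=4): C=14, w*C=4*14=56
  Job (p=5,w=3): C=19, w*C=3*19=57
  Job (p=6,w=2): C=25, w*C=2*25=50
  Job (p=5,w=1): C=30, w*C=1*30=30
Total weighted completion time = 253

253


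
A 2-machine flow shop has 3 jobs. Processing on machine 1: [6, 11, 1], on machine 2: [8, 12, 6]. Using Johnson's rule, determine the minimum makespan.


Apply Johnson's rule:
  Group 1 (a <= b): [(3, 1, 6), (1, 6, 8), (2, 11, 12)]
  Group 2 (a > b): []
Optimal job order: [3, 1, 2]
Schedule:
  Job 3: M1 done at 1, M2 done at 7
  Job 1: M1 done at 7, M2 done at 15
  Job 2: M1 done at 18, M2 done at 30
Makespan = 30

30


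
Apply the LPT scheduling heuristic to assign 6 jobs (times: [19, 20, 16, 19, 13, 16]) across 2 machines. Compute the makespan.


Sort jobs in decreasing order (LPT): [20, 19, 19, 16, 16, 13]
Assign each job to the least loaded machine:
  Machine 1: jobs [20, 16, 16], load = 52
  Machine 2: jobs [19, 19, 13], load = 51
Makespan = max load = 52

52


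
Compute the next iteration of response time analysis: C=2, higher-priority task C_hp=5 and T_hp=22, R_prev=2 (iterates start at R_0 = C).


R_next = C + ceil(R_prev / T_hp) * C_hp
ceil(2 / 22) = ceil(0.0909) = 1
Interference = 1 * 5 = 5
R_next = 2 + 5 = 7

7


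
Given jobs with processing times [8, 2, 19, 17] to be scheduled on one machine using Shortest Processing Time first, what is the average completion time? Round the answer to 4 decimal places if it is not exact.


Sort jobs by processing time (SPT order): [2, 8, 17, 19]
Compute completion times sequentially:
  Job 1: processing = 2, completes at 2
  Job 2: processing = 8, completes at 10
  Job 3: processing = 17, completes at 27
  Job 4: processing = 19, completes at 46
Sum of completion times = 85
Average completion time = 85/4 = 21.25

21.25


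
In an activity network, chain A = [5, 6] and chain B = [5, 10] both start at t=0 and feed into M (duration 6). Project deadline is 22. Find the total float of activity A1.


Forward pass: ES(A1) = sum of predecessors on chain A = 0
EF = ES + duration = 0 + 5 = 5
Backward pass: LF(M) = deadline = 22; LS(M) = 22 - 6 = 16
LF(A1) = LS(M) - sum(successors on chain A) = 16 - 6 = 10
LS = LF - duration = 10 - 5 = 5
Total float = LS - ES = 5 - 0 = 5

5


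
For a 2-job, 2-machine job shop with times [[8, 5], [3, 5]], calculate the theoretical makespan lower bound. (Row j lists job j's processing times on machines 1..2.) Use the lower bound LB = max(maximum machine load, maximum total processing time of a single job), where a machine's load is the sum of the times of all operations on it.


Machine loads:
  Machine 1: 8 + 3 = 11
  Machine 2: 5 + 5 = 10
Max machine load = 11
Job totals:
  Job 1: 13
  Job 2: 8
Max job total = 13
Lower bound = max(11, 13) = 13

13


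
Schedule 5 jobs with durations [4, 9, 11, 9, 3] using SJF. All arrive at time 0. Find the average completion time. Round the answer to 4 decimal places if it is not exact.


SJF order (ascending): [3, 4, 9, 9, 11]
Completion times:
  Job 1: burst=3, C=3
  Job 2: burst=4, C=7
  Job 3: burst=9, C=16
  Job 4: burst=9, C=25
  Job 5: burst=11, C=36
Average completion = 87/5 = 17.4

17.4


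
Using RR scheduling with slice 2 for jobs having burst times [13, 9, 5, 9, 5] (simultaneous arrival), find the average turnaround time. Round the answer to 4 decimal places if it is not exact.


Time quantum = 2
Execution trace:
  J1 runs 2 units, time = 2
  J2 runs 2 units, time = 4
  J3 runs 2 units, time = 6
  J4 runs 2 units, time = 8
  J5 runs 2 units, time = 10
  J1 runs 2 units, time = 12
  J2 runs 2 units, time = 14
  J3 runs 2 units, time = 16
  J4 runs 2 units, time = 18
  J5 runs 2 units, time = 20
  J1 runs 2 units, time = 22
  J2 runs 2 units, time = 24
  J3 runs 1 units, time = 25
  J4 runs 2 units, time = 27
  J5 runs 1 units, time = 28
  J1 runs 2 units, time = 30
  J2 runs 2 units, time = 32
  J4 runs 2 units, time = 34
  J1 runs 2 units, time = 36
  J2 runs 1 units, time = 37
  J4 runs 1 units, time = 38
  J1 runs 2 units, time = 40
  J1 runs 1 units, time = 41
Finish times: [41, 37, 25, 38, 28]
Average turnaround = 169/5 = 33.8

33.8


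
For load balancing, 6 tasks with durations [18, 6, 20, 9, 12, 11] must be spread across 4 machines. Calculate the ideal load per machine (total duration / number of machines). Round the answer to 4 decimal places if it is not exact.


Total processing time = 18 + 6 + 20 + 9 + 12 + 11 = 76
Number of machines = 4
Ideal balanced load = 76 / 4 = 19.0

19.0


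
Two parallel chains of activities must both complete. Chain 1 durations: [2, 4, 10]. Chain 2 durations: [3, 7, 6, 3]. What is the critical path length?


Path A total = 2 + 4 + 10 = 16
Path B total = 3 + 7 + 6 + 3 = 19
Critical path = longest path = max(16, 19) = 19

19


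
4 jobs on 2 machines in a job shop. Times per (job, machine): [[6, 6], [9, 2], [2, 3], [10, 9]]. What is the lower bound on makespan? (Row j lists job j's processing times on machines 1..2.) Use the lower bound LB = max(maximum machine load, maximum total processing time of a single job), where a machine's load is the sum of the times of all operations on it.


Machine loads:
  Machine 1: 6 + 9 + 2 + 10 = 27
  Machine 2: 6 + 2 + 3 + 9 = 20
Max machine load = 27
Job totals:
  Job 1: 12
  Job 2: 11
  Job 3: 5
  Job 4: 19
Max job total = 19
Lower bound = max(27, 19) = 27

27


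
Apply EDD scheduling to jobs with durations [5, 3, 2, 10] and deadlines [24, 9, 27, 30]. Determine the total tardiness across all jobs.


Sort by due date (EDD order): [(3, 9), (5, 24), (2, 27), (10, 30)]
Compute completion times and tardiness:
  Job 1: p=3, d=9, C=3, tardiness=max(0,3-9)=0
  Job 2: p=5, d=24, C=8, tardiness=max(0,8-24)=0
  Job 3: p=2, d=27, C=10, tardiness=max(0,10-27)=0
  Job 4: p=10, d=30, C=20, tardiness=max(0,20-30)=0
Total tardiness = 0

0


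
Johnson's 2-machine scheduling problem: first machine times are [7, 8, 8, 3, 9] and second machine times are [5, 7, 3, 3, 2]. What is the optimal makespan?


Apply Johnson's rule:
  Group 1 (a <= b): [(4, 3, 3)]
  Group 2 (a > b): [(2, 8, 7), (1, 7, 5), (3, 8, 3), (5, 9, 2)]
Optimal job order: [4, 2, 1, 3, 5]
Schedule:
  Job 4: M1 done at 3, M2 done at 6
  Job 2: M1 done at 11, M2 done at 18
  Job 1: M1 done at 18, M2 done at 23
  Job 3: M1 done at 26, M2 done at 29
  Job 5: M1 done at 35, M2 done at 37
Makespan = 37

37


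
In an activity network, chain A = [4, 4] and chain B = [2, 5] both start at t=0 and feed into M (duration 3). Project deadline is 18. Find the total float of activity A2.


Forward pass: ES(A2) = sum of predecessors on chain A = 4
EF = ES + duration = 4 + 4 = 8
Backward pass: LF(M) = deadline = 18; LS(M) = 18 - 3 = 15
LF(A2) = LS(M) - sum(successors on chain A) = 15 - 0 = 15
LS = LF - duration = 15 - 4 = 11
Total float = LS - ES = 11 - 4 = 7

7


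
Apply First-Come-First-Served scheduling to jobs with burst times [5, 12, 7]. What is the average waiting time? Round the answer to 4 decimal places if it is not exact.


FCFS order (as given): [5, 12, 7]
Waiting times:
  Job 1: wait = 0
  Job 2: wait = 5
  Job 3: wait = 17
Sum of waiting times = 22
Average waiting time = 22/3 = 7.3333

7.3333


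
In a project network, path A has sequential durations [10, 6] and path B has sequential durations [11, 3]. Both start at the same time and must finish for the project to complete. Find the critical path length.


Path A total = 10 + 6 = 16
Path B total = 11 + 3 = 14
Critical path = longest path = max(16, 14) = 16

16


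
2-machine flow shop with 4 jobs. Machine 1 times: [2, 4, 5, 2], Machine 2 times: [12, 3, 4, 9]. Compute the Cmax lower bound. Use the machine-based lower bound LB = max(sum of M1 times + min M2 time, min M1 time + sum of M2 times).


LB1 = sum(M1 times) + min(M2 times) = 13 + 3 = 16
LB2 = min(M1 times) + sum(M2 times) = 2 + 28 = 30
Lower bound = max(LB1, LB2) = max(16, 30) = 30

30


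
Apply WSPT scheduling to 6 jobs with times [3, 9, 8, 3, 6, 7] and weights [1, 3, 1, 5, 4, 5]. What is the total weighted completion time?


Compute p/w ratios and sort ascending (WSPT): [(3, 5), (7, 5), (6, 4), (3, 1), (9, 3), (8, 1)]
Compute weighted completion times:
  Job (p=3,w=5): C=3, w*C=5*3=15
  Job (p=7,w=5): C=10, w*C=5*10=50
  Job (p=6,w=4): C=16, w*C=4*16=64
  Job (p=3,w=1): C=19, w*C=1*19=19
  Job (p=9,w=3): C=28, w*C=3*28=84
  Job (p=8,w=1): C=36, w*C=1*36=36
Total weighted completion time = 268

268
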